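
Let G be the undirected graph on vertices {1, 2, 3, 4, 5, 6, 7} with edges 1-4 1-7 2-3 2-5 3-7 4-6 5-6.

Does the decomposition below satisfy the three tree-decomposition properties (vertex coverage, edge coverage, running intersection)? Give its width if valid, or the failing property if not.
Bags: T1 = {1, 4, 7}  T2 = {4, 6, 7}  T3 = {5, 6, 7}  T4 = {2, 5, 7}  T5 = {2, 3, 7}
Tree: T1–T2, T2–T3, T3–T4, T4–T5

Yes; width 2.

Checking the three conditions: (i) the bags cover all of {1, 2, 3, 4, 5, 6, 7}; (ii) for each edge, some bag contains both endpoints; (iii) the bags containing any fixed vertex form a subtree. All hold, so the decomposition is valid with width 3 − 1 = 2.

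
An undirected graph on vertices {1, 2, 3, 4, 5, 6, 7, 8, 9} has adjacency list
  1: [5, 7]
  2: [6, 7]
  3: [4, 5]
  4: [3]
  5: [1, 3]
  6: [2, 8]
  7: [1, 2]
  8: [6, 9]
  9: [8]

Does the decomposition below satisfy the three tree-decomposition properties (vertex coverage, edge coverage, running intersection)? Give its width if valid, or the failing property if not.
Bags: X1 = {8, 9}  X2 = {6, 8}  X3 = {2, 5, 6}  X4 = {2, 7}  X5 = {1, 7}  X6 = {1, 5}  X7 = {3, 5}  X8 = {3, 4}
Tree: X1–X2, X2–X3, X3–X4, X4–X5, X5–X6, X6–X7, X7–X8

A tree decomposition must satisfy three properties: every vertex lies in some bag; for every edge, both endpoints lie together in some bag; and for every vertex, the bags containing it form a connected subtree. Here bags containing vertex 5 are not connected in the tree, so the decomposition is invalid.

No — bags containing vertex 5 are not connected in the tree.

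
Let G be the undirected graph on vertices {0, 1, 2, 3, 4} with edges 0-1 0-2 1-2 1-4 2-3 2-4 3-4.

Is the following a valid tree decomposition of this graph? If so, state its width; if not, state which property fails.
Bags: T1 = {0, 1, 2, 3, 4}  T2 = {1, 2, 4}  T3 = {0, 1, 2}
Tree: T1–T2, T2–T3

No — bags containing vertex 0 are not connected in the tree.

A tree decomposition must satisfy three properties: every vertex lies in some bag; for every edge, both endpoints lie together in some bag; and for every vertex, the bags containing it form a connected subtree. Here bags containing vertex 0 are not connected in the tree, so the decomposition is invalid.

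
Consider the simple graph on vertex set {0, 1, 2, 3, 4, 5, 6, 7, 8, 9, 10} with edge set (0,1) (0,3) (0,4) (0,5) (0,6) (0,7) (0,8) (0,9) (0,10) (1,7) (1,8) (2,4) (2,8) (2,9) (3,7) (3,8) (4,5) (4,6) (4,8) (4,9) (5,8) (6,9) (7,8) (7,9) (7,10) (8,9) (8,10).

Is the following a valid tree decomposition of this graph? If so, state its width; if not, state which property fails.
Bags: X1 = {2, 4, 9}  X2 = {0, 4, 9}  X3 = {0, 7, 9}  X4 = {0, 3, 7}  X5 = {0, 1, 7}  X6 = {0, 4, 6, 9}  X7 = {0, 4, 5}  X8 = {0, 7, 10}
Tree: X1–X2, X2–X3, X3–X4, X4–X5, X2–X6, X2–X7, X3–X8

A tree decomposition must satisfy three properties: every vertex lies in some bag; for every edge, both endpoints lie together in some bag; and for every vertex, the bags containing it form a connected subtree. Here vertex 8 appears in no bag, so the decomposition is invalid.

No — vertex 8 appears in no bag.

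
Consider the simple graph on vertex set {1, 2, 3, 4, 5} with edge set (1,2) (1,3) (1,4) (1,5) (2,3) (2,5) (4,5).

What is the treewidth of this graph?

A width-2 tree decomposition is:
Bags: B1 = {1, 2, 5}  B2 = {1, 2, 3}  B3 = {1, 4, 5}
Tree: B1–B2, B1–B3
The largest bag has 3 vertices, giving width 2; this decomposition certifies tw(G) ≤ 2. For the lower bound, the 3 vertices {1, 2, 3} are pairwise adjacent, and any tree decomposition puts a clique entirely inside one bag — forcing width ≥ 2. Hence tw(G) = 2 exactly.

2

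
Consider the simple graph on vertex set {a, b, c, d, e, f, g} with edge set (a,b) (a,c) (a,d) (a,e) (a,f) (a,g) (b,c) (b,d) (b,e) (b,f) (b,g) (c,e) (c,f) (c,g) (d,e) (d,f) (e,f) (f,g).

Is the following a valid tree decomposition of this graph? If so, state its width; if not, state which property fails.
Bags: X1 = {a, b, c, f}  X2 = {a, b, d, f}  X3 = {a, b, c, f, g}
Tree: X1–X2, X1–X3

A tree decomposition must satisfy three properties: every vertex lies in some bag; for every edge, both endpoints lie together in some bag; and for every vertex, the bags containing it form a connected subtree. Here vertex e appears in no bag, so the decomposition is invalid.

No — vertex e appears in no bag.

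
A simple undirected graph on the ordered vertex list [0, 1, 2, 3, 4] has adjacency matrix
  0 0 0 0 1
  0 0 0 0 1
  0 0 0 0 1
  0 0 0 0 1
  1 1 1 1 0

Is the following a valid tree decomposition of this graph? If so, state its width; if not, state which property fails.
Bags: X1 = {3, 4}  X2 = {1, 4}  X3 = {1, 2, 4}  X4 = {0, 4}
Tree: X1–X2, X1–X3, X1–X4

No — bags containing vertex 1 are not connected in the tree.

A tree decomposition must satisfy three properties: every vertex lies in some bag; for every edge, both endpoints lie together in some bag; and for every vertex, the bags containing it form a connected subtree. Here bags containing vertex 1 are not connected in the tree, so the decomposition is invalid.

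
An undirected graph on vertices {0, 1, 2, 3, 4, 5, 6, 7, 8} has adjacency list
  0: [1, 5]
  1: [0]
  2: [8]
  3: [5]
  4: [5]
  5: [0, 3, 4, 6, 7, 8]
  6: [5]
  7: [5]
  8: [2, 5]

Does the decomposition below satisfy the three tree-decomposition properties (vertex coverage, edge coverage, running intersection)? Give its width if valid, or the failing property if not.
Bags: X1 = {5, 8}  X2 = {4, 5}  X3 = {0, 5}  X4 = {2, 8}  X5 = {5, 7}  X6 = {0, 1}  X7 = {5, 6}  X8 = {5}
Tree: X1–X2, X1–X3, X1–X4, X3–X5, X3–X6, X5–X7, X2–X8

No — vertex 3 appears in no bag.

A tree decomposition must satisfy three properties: every vertex lies in some bag; for every edge, both endpoints lie together in some bag; and for every vertex, the bags containing it form a connected subtree. Here vertex 3 appears in no bag, so the decomposition is invalid.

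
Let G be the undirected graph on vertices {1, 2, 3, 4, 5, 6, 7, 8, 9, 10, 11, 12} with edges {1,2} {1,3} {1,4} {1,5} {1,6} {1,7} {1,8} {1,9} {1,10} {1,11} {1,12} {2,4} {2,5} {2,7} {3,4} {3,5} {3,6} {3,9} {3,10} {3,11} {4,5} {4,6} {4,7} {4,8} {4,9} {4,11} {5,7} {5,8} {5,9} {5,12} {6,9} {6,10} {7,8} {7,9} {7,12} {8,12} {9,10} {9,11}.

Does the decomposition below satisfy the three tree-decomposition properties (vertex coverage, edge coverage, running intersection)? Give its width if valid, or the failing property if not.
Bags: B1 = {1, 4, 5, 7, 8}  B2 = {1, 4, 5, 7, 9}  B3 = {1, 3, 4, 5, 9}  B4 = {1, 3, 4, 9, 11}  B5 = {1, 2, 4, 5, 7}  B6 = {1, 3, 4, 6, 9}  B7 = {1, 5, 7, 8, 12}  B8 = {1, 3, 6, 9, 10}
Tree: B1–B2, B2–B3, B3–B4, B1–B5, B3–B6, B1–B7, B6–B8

Yes; width 4.

Vertex coverage: the bags together contain {1, 2, 3, 4, 5, 6, 7, 8, 9, 10, 11, 12}, the full vertex set. Edge coverage: each edge of G has both endpoints in at least one bag. Running intersection: for every vertex, the bags containing it form a connected subtree. All three properties hold, so this is a valid tree decomposition of width max|bag| − 1 = 4, and hence tw(G) ≤ 4.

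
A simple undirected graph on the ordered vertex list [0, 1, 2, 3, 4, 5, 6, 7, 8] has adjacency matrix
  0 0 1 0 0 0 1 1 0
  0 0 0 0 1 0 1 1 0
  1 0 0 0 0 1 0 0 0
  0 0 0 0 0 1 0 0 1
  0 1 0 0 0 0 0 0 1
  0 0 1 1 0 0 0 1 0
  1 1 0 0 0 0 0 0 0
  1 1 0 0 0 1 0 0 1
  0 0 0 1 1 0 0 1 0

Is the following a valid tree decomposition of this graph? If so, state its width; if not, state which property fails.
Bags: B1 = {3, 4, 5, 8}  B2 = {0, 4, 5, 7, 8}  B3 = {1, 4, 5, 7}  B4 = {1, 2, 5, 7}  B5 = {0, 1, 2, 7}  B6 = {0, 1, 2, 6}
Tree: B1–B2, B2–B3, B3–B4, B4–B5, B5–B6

No — bags containing vertex 0 are not connected in the tree.

A tree decomposition must satisfy three properties: every vertex lies in some bag; for every edge, both endpoints lie together in some bag; and for every vertex, the bags containing it form a connected subtree. Here bags containing vertex 0 are not connected in the tree, so the decomposition is invalid.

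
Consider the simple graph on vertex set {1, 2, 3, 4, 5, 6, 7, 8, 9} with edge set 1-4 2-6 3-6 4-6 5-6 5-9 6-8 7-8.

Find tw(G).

A width-1 tree decomposition is:
Bags: B1 = {7, 8}  B2 = {6, 8}  B3 = {5, 6}  B4 = {2, 6}  B5 = {5, 9}  B6 = {4, 6}  B7 = {3, 6}  B8 = {1, 4}
Tree: B1–B2, B2–B3, B3–B4, B3–B5, B3–B6, B3–B7, B6–B8
The largest bag has 2 vertices, giving width 1; this decomposition certifies tw(G) ≤ 1. G has an edge, so its treewidth is at least 1. Combining the bounds, tw(G) = 1.

1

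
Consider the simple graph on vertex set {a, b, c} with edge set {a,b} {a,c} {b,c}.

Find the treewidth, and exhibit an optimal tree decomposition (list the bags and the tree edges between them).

A single bag containing all 3 vertices is trivially a valid decomposition of width 2. On the other hand G contains the 3-clique {a, b, c}. A clique must lie in a single bag of any decomposition, so no decomposition can have width below 2. Hence tw(G) = 2 exactly.

Treewidth 2.
Bags: B1 = {a, b, c}
Tree: (single bag)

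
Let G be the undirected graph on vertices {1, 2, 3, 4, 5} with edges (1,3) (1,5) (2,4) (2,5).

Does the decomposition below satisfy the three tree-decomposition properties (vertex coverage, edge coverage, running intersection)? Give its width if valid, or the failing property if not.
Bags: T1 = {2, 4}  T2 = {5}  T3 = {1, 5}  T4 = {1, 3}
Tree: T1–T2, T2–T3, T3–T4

A tree decomposition must satisfy three properties: every vertex lies in some bag; for every edge, both endpoints lie together in some bag; and for every vertex, the bags containing it form a connected subtree. Here edge (2,5) lies in no bag, so the decomposition is invalid.

No — edge (2,5) lies in no bag.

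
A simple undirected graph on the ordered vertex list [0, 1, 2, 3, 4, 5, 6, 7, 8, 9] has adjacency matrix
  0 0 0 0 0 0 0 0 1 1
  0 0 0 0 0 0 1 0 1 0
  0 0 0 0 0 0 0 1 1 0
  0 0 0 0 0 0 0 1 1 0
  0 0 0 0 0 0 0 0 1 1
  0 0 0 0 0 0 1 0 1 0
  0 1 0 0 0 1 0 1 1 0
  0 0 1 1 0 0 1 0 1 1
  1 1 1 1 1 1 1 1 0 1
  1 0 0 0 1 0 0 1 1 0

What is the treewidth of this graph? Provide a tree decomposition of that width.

Every bag has size at most 3, so the width is 3 − 1 = 2 and tw(G) ≤ 2. For the lower bound, the 3 vertices {0, 8, 9} are pairwise adjacent, and any tree decomposition puts a clique entirely inside one bag — forcing width ≥ 2. Combining the bounds, tw(G) = 2.

Treewidth 2.
Bags: B1 = {7, 8, 9}  B2 = {6, 7, 8}  B3 = {0, 8, 9}  B4 = {2, 7, 8}  B5 = {1, 6, 8}  B6 = {3, 7, 8}  B7 = {5, 6, 8}  B8 = {4, 8, 9}
Tree: B1–B2, B1–B3, B2–B4, B2–B5, B1–B6, B2–B7, B1–B8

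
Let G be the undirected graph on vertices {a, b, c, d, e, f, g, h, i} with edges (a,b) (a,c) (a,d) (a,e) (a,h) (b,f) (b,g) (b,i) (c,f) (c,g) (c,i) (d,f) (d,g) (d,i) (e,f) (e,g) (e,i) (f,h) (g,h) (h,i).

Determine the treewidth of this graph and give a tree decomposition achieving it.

Every bag has size at most 5, so the width is 5 − 1 = 4 and tw(G) ≤ 4. For the lower bound: the 5 vertex sets {e,f}, {d,g}, {a,b}, {i}, {c} are disjoint, each induces a connected subgraph, and every pair is joined by at least one edge of G. Contracting each set to a single vertex therefore yields K_{5} as a minor, and since treewidth is minor-monotone, tw(G) ≥ tw(K_{5}) = 4. Hence tw(G) = 4 exactly.

Treewidth 4.
One such decomposition:
Bags: B1 = {a, e, f, g, i}  B2 = {a, d, f, g, i}  B3 = {a, b, f, g, i}  B4 = {a, c, f, g, i}  B5 = {a, f, g, h, i}
Tree: B1–B2, B2–B3, B3–B4, B4–B5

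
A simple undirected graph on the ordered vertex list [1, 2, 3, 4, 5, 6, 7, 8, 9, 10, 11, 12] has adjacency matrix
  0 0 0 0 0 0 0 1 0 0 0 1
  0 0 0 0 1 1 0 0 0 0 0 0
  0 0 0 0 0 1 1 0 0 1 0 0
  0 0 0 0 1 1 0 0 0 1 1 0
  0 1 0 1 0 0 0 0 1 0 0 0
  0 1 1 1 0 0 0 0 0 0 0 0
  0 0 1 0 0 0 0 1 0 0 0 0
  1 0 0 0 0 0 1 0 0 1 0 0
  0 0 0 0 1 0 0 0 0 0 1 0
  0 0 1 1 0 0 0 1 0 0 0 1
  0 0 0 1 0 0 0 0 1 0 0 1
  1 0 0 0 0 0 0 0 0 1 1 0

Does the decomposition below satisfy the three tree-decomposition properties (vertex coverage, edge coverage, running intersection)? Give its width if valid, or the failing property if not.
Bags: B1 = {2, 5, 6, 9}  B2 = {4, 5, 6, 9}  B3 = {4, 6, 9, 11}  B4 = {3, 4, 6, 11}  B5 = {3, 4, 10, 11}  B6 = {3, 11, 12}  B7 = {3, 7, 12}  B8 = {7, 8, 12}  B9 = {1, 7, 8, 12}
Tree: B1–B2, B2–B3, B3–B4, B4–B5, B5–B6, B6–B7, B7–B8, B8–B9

No — edge (10,12) lies in no bag.

A tree decomposition must satisfy three properties: every vertex lies in some bag; for every edge, both endpoints lie together in some bag; and for every vertex, the bags containing it form a connected subtree. Here edge (10,12) lies in no bag, so the decomposition is invalid.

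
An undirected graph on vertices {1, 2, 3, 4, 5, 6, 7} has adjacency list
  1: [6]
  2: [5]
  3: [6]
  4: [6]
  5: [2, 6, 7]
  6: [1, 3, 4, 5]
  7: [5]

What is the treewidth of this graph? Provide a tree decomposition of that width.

Every bag has size at most 2, so the width is 2 − 1 = 1 and tw(G) ≤ 1. G has an edge, so its treewidth is at least 1. Hence tw(G) = 1 exactly.

Treewidth 1.
Bags: B1 = {5, 6}  B2 = {2, 5}  B3 = {4, 6}  B4 = {3, 6}  B5 = {1, 6}  B6 = {5, 7}
Tree: B1–B2, B1–B3, B3–B4, B1–B5, B2–B6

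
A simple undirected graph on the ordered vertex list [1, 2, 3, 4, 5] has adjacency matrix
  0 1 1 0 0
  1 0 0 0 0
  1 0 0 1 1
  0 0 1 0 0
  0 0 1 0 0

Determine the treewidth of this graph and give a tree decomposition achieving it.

Treewidth 1.
One optimal decomposition is:
Bags: B1 = {1, 3}  B2 = {3, 4}  B3 = {3, 5}  B4 = {1, 2}
Tree: B1–B2, B2–B3, B1–B4

Each bag holds 2 vertices, so the decomposition has width 1, which upper-bounds the treewidth. Any graph with an edge has treewidth ≥ 1, and G has the edge 3–1. Combining the bounds, tw(G) = 1.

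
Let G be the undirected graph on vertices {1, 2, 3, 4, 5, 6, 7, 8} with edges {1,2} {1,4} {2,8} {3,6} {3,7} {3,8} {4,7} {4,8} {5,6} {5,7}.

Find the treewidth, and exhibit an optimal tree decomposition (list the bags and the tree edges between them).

Each bag holds 3 vertices, so the decomposition has width 2, which upper-bounds the treewidth. For the lower bound, G contains the cycle 6–5–7–3–6, so G is not a forest; only forests have treewidth ≤ 1, hence tw(G) ≥ 2. The upper and lower bounds meet at 2, so that is the treewidth.

Treewidth 2.
One such decomposition:
Bags: B1 = {3, 5, 6}  B2 = {3, 5, 7}  B3 = {3, 7, 8}  B4 = {4, 7, 8}  B5 = {2, 4, 8}  B6 = {1, 2, 4}
Tree: B1–B2, B2–B3, B3–B4, B4–B5, B5–B6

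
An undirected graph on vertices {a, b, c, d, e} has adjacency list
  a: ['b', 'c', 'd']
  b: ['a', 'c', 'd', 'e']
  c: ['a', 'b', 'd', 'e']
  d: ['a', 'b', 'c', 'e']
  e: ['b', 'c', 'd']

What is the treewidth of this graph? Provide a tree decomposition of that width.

Treewidth 3.
Bags: B1 = {b, c, d, e}  B2 = {a, b, c, d}
Tree: B1–B2

Each bag holds 4 vertices, so the decomposition has width 3, which upper-bounds the treewidth. On the other hand G contains the 4-clique {b, c, d, e}. A clique must lie in a single bag of any decomposition, so no decomposition can have width below 3. Combining the bounds, tw(G) = 3.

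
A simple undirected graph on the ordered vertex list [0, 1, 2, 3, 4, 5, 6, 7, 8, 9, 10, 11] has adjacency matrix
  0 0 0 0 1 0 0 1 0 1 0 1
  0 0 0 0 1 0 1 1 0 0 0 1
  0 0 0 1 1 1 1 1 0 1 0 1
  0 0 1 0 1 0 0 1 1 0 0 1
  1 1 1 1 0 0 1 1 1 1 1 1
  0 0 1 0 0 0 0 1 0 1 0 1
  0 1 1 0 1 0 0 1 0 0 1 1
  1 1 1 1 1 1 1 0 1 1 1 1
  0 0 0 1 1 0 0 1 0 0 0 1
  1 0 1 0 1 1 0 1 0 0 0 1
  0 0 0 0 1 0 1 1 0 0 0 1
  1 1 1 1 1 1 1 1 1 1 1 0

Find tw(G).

4

A width-4 tree decomposition is:
Bags: B1 = {2, 4, 7, 9, 11}  B2 = {2, 4, 6, 7, 11}  B3 = {4, 6, 7, 10, 11}  B4 = {2, 3, 4, 7, 11}  B5 = {3, 4, 7, 8, 11}  B6 = {2, 5, 7, 9, 11}  B7 = {0, 4, 7, 9, 11}  B8 = {1, 4, 6, 7, 11}
Tree: B1–B2, B2–B3, B1–B4, B4–B5, B1–B6, B1–B7, B3–B8
Every bag has size at most 5, so the width is 5 − 1 = 4 and tw(G) ≤ 4. On the other hand G contains the 5-clique {0, 4, 7, 9, 11}. A clique must lie in a single bag of any decomposition, so no decomposition can have width below 4. The upper and lower bounds meet at 4, so that is the treewidth.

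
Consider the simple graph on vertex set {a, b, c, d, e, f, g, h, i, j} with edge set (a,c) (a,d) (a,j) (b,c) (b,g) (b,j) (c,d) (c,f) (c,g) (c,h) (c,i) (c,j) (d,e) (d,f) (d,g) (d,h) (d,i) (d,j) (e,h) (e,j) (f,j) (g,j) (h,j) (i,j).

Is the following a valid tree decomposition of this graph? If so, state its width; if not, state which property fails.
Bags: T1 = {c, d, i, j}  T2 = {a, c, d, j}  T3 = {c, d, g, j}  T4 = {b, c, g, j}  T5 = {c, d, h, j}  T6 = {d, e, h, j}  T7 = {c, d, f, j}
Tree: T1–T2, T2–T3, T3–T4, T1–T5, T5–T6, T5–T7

Yes; width 3.

Checking the three conditions: (i) the bags cover all of {a, b, c, d, e, f, g, h, i, j}; (ii) for each edge, some bag contains both endpoints; (iii) the bags containing any fixed vertex form a subtree. All hold, so the decomposition is valid with width 4 − 1 = 3.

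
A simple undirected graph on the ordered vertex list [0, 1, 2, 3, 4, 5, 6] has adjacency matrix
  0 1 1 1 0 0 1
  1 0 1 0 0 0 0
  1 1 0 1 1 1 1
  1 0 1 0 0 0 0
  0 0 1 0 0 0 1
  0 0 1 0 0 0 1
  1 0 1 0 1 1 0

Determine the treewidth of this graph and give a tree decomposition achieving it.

Every bag has size at most 3, so the width is 3 − 1 = 2 and tw(G) ≤ 2. For the lower bound, the 3 vertices {0, 1, 2} are pairwise adjacent, and any tree decomposition puts a clique entirely inside one bag — forcing width ≥ 2. Combining the bounds, tw(G) = 2.

Treewidth 2.
One such decomposition:
Bags: B1 = {0, 2, 6}  B2 = {0, 1, 2}  B3 = {0, 2, 3}  B4 = {2, 4, 6}  B5 = {2, 5, 6}
Tree: B1–B2, B2–B3, B1–B4, B4–B5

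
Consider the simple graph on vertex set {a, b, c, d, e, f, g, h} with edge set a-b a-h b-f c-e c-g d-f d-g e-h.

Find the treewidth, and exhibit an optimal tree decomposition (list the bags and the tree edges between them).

Treewidth 2.
One optimal decomposition is:
Bags: B1 = {c, d, g}  B2 = {c, d, e}  B3 = {d, e, h}  B4 = {a, d, h}  B5 = {a, b, d}  B6 = {b, d, f}
Tree: B1–B2, B2–B3, B3–B4, B4–B5, B5–B6

Each bag holds 3 vertices, so the decomposition has width 2, which upper-bounds the treewidth. Since d–g–c–e–h–a–b–f–d is a cycle in G, G is not acyclic. Forests are exactly the graphs of treewidth ≤ 1, so tw(G) ≥ 2. Hence tw(G) = 2 exactly.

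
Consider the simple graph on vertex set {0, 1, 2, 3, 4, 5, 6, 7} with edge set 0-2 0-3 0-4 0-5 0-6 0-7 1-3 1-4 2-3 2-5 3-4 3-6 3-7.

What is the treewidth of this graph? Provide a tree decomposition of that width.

The largest bag has 3 vertices, giving width 2; this decomposition certifies tw(G) ≤ 2. Conversely, {0, 2, 3} is a clique of size 3, and the vertices of any clique must share a bag in every tree decomposition; so some bag has ≥ 3 vertices and tw(G) ≥ 2. Combining the bounds, tw(G) = 2.

Treewidth 2.
One optimal decomposition is:
Bags: B1 = {0, 3, 7}  B2 = {0, 3, 6}  B3 = {0, 3, 4}  B4 = {1, 3, 4}  B5 = {0, 2, 3}  B6 = {0, 2, 5}
Tree: B1–B2, B2–B3, B3–B4, B3–B5, B5–B6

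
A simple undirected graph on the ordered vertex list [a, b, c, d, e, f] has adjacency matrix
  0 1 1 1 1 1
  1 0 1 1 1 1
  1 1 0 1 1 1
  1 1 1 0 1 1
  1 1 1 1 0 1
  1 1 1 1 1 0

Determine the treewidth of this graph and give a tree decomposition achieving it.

Treewidth 5.
One such decomposition:
Bags: B1 = {a, b, c, d, e, f}
Tree: (single bag)

With just one bag of size 6, the width is 6 − 1 = 5, so tw(G) ≤ 5. On the other hand G contains the 6-clique {a, b, c, d, e, f}. A clique must lie in a single bag of any decomposition, so no decomposition can have width below 5. The upper and lower bounds meet at 5, so that is the treewidth.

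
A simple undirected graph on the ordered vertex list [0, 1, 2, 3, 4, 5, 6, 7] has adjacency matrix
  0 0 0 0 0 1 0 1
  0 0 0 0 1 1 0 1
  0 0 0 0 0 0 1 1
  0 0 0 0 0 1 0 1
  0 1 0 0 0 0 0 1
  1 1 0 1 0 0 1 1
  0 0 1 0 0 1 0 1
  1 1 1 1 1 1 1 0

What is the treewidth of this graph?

2

A width-2 tree decomposition is:
Bags: B1 = {5, 6, 7}  B2 = {2, 6, 7}  B3 = {1, 5, 7}  B4 = {1, 4, 7}  B5 = {0, 5, 7}  B6 = {3, 5, 7}
Tree: B1–B2, B1–B3, B3–B4, B1–B5, B3–B6
The largest bag has 3 vertices, giving width 2; this decomposition certifies tw(G) ≤ 2. Conversely, {2, 6, 7} is a clique of size 3, and the vertices of any clique must share a bag in every tree decomposition; so some bag has ≥ 3 vertices and tw(G) ≥ 2. Hence tw(G) = 2 exactly.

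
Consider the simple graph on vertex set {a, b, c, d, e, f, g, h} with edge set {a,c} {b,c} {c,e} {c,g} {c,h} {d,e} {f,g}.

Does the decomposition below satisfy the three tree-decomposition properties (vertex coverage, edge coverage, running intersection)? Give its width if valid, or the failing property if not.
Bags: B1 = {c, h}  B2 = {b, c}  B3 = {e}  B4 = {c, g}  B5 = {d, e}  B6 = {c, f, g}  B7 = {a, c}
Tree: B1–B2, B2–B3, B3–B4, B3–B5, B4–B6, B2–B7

No — edge (c,e) lies in no bag.

A tree decomposition must satisfy three properties: every vertex lies in some bag; for every edge, both endpoints lie together in some bag; and for every vertex, the bags containing it form a connected subtree. Here edge (c,e) lies in no bag, so the decomposition is invalid.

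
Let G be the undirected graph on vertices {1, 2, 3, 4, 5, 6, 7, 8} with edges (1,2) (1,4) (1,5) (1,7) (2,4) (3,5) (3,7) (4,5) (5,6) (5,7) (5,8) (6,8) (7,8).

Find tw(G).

A width-2 tree decomposition is:
Bags: B1 = {1, 4, 5}  B2 = {1, 5, 7}  B3 = {3, 5, 7}  B4 = {5, 7, 8}  B5 = {5, 6, 8}  B6 = {1, 2, 4}
Tree: B1–B2, B2–B3, B2–B4, B4–B5, B1–B6
The largest bag has 3 vertices, giving width 2; this decomposition certifies tw(G) ≤ 2. On the other hand G contains the 3-clique {1, 2, 4}. A clique must lie in a single bag of any decomposition, so no decomposition can have width below 2. Hence tw(G) = 2 exactly.

2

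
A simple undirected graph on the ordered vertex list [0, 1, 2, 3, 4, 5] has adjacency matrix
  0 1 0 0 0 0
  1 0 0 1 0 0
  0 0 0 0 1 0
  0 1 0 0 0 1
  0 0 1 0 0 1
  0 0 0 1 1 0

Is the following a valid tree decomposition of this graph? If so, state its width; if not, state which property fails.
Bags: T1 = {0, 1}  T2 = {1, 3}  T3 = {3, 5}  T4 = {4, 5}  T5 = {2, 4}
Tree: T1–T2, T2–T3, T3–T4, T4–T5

Yes; width 1.

Checking the three conditions: (i) the bags cover all of {0, 1, 2, 3, 4, 5}; (ii) for each edge, some bag contains both endpoints; (iii) the bags containing any fixed vertex form a subtree. All hold, so the decomposition is valid with width 2 − 1 = 1.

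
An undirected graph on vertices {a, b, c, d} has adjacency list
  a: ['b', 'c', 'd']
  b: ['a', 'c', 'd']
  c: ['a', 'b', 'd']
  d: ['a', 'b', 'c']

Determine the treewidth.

3

A width-3 tree decomposition is:
Bags: B1 = {a, b, c, d}
Tree: (single bag)
A single bag containing all 4 vertices is trivially a valid decomposition of width 3. For the lower bound, the 4 vertices {a, b, c, d} are pairwise adjacent, and any tree decomposition puts a clique entirely inside one bag — forcing width ≥ 3. Combining the bounds, tw(G) = 3.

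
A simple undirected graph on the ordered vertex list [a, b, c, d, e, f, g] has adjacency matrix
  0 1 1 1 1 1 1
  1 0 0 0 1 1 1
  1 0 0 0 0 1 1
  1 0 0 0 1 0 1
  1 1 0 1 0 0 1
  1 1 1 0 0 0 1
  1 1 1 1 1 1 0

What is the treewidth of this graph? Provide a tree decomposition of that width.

Treewidth 3.
One such decomposition:
Bags: B1 = {a, b, e, g}  B2 = {a, d, e, g}  B3 = {a, b, f, g}  B4 = {a, c, f, g}
Tree: B1–B2, B1–B3, B3–B4

Each bag holds 4 vertices, so the decomposition has width 3, which upper-bounds the treewidth. For the lower bound, the 4 vertices {a, d, e, g} are pairwise adjacent, and any tree decomposition puts a clique entirely inside one bag — forcing width ≥ 3. The upper and lower bounds meet at 3, so that is the treewidth.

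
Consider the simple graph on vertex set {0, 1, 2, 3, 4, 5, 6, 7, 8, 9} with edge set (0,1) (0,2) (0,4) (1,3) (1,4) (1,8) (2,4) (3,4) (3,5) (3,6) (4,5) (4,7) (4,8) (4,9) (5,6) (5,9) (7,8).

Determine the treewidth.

A width-2 tree decomposition is:
Bags: B1 = {0, 1, 4}  B2 = {1, 3, 4}  B3 = {1, 4, 8}  B4 = {0, 2, 4}  B5 = {3, 4, 5}  B6 = {4, 5, 9}  B7 = {4, 7, 8}  B8 = {3, 5, 6}
Tree: B1–B2, B2–B3, B1–B4, B2–B5, B5–B6, B3–B7, B5–B8
Each bag holds 3 vertices, so the decomposition has width 2, which upper-bounds the treewidth. For the lower bound, the 3 vertices {0, 1, 4} are pairwise adjacent, and any tree decomposition puts a clique entirely inside one bag — forcing width ≥ 2. Hence tw(G) = 2 exactly.

2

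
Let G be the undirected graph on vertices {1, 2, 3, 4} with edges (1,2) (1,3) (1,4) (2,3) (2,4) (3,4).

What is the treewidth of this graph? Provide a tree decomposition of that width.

Treewidth 3.
One optimal decomposition is:
Bags: B1 = {1, 2, 3, 4}
Tree: (single bag)

With just one bag of size 4, the width is 4 − 1 = 3, so tw(G) ≤ 3. Conversely, {1, 2, 3, 4} is a clique of size 4, and the vertices of any clique must share a bag in every tree decomposition; so some bag has ≥ 4 vertices and tw(G) ≥ 3. Combining the bounds, tw(G) = 3.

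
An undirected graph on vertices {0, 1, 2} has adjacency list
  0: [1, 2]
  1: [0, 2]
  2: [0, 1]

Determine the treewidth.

A width-2 tree decomposition is:
Bags: B1 = {0, 1, 2}
Tree: (single bag)
With just one bag of size 3, the width is 3 − 1 = 2, so tw(G) ≤ 2. On the other hand G contains the 3-clique {0, 1, 2}. A clique must lie in a single bag of any decomposition, so no decomposition can have width below 2. The upper and lower bounds meet at 2, so that is the treewidth.

2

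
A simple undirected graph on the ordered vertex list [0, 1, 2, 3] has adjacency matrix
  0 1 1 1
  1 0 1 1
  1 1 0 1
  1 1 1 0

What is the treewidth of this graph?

3

A width-3 tree decomposition is:
Bags: B1 = {0, 1, 2, 3}
Tree: (single bag)
A single bag containing all 4 vertices is trivially a valid decomposition of width 3. Conversely, {0, 1, 2, 3} is a clique of size 4, and the vertices of any clique must share a bag in every tree decomposition; so some bag has ≥ 4 vertices and tw(G) ≥ 3. Combining the bounds, tw(G) = 3.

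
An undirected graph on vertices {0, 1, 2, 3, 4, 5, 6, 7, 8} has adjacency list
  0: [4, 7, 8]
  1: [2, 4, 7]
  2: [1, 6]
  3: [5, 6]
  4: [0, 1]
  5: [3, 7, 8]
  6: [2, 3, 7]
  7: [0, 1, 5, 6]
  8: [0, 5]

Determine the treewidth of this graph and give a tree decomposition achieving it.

The largest bag has 4 vertices, giving width 3; this decomposition certifies tw(G) ≤ 3. For the lower bound: the 4 vertex sets {3,5,8}, {0}, {7}, {1,2,4,6} are disjoint, each induces a connected subgraph, and every pair is joined by at least one edge of G. Contracting each set to a single vertex therefore yields K_{4} as a minor, and since treewidth is minor-monotone, tw(G) ≥ tw(K_{4}) = 3. Therefore the treewidth is 3.

Treewidth 3.
Bags: B1 = {0, 3, 5, 8}  B2 = {0, 3, 5, 7}  B3 = {0, 3, 6, 7}  B4 = {0, 4, 6, 7}  B5 = {1, 4, 6, 7}  B6 = {1, 2, 4, 6}
Tree: B1–B2, B2–B3, B3–B4, B4–B5, B5–B6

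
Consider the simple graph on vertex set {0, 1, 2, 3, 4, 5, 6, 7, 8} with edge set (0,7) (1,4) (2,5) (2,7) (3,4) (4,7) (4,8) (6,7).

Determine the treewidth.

1

A width-1 tree decomposition is:
Bags: B1 = {2, 5}  B2 = {2, 7}  B3 = {4, 7}  B4 = {4, 8}  B5 = {1, 4}  B6 = {0, 7}  B7 = {3, 4}  B8 = {6, 7}
Tree: B1–B2, B2–B3, B3–B4, B4–B5, B2–B6, B5–B7, B6–B8
Each bag holds 2 vertices, so the decomposition has width 1, which upper-bounds the treewidth. G has an edge, so its treewidth is at least 1. Therefore the treewidth is 1.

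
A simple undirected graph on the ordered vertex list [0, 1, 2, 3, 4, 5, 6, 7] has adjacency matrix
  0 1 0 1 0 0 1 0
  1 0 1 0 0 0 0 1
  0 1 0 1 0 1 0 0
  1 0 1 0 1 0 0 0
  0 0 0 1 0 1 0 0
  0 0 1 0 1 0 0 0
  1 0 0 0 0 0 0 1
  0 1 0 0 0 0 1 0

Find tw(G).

A width-2 tree decomposition is:
Bags: B1 = {0, 6, 7}  B2 = {0, 1, 7}  B3 = {0, 1, 3}  B4 = {1, 2, 3}  B5 = {2, 3, 4}  B6 = {2, 4, 5}
Tree: B1–B2, B2–B3, B3–B4, B4–B5, B5–B6
The largest bag has 3 vertices, giving width 2; this decomposition certifies tw(G) ≤ 2. For the lower bound, G contains the cycle 6–7–1–0–6, so G is not a forest; only forests have treewidth ≤ 1, hence tw(G) ≥ 2. Combining the bounds, tw(G) = 2.

2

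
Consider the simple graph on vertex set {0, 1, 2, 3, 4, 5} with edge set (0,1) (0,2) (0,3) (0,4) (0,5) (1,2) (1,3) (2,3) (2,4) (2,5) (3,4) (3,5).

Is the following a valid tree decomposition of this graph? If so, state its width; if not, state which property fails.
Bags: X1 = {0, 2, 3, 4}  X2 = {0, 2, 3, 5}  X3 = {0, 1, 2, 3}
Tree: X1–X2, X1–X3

Yes; width 3.

Vertex coverage: the bags together contain {0, 1, 2, 3, 4, 5}, the full vertex set. Edge coverage: each edge of G has both endpoints in at least one bag. Running intersection: for every vertex, the bags containing it form a connected subtree. All three properties hold, so this is a valid tree decomposition of width max|bag| − 1 = 3, and hence tw(G) ≤ 3.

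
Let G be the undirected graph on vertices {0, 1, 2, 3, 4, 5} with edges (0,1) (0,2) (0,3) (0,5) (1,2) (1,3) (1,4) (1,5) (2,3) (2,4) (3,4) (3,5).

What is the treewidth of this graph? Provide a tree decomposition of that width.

Treewidth 3.
One such decomposition:
Bags: B1 = {0, 1, 2, 3}  B2 = {0, 1, 3, 5}  B3 = {1, 2, 3, 4}
Tree: B1–B2, B1–B3

Every bag has size at most 4, so the width is 4 − 1 = 3 and tw(G) ≤ 3. For the lower bound, the 4 vertices {0, 1, 2, 3} are pairwise adjacent, and any tree decomposition puts a clique entirely inside one bag — forcing width ≥ 3. The upper and lower bounds meet at 3, so that is the treewidth.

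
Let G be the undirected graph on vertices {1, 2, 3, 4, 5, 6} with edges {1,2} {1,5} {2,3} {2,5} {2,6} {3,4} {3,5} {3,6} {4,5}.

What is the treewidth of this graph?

2

A width-2 tree decomposition is:
Bags: B1 = {3, 4, 5}  B2 = {2, 3, 5}  B3 = {2, 3, 6}  B4 = {1, 2, 5}
Tree: B1–B2, B2–B3, B2–B4
The largest bag has 3 vertices, giving width 2; this decomposition certifies tw(G) ≤ 2. On the other hand G contains the 3-clique {1, 2, 5}. A clique must lie in a single bag of any decomposition, so no decomposition can have width below 2. The upper and lower bounds meet at 2, so that is the treewidth.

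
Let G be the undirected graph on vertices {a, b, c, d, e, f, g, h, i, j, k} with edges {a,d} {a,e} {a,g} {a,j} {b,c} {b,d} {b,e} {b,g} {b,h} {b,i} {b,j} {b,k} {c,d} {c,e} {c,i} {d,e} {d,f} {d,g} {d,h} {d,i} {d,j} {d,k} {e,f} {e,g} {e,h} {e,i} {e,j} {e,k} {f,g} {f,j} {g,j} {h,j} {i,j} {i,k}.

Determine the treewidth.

A width-4 tree decomposition is:
Bags: B1 = {b, d, e, i, j}  B2 = {b, c, d, e, i}  B3 = {b, d, e, g, j}  B4 = {d, e, f, g, j}  B5 = {a, d, e, g, j}  B6 = {b, d, e, i, k}  B7 = {b, d, e, h, j}
Tree: B1–B2, B1–B3, B3–B4, B3–B5, B2–B6, B3–B7
Each bag holds 5 vertices, so the decomposition has width 4, which upper-bounds the treewidth. On the other hand G contains the 5-clique {a, d, e, g, j}. A clique must lie in a single bag of any decomposition, so no decomposition can have width below 4. Therefore the treewidth is 4.

4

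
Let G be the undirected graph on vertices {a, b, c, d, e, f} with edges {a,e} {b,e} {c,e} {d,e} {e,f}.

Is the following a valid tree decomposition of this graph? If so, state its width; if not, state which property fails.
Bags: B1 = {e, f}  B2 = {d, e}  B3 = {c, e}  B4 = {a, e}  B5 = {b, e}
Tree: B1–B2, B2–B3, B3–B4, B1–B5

Vertex coverage: the bags together contain {a, b, c, d, e, f}, the full vertex set. Edge coverage: each edge of G has both endpoints in at least one bag. Running intersection: for every vertex, the bags containing it form a connected subtree. All three properties hold, so this is a valid tree decomposition of width max|bag| − 1 = 1, and hence tw(G) ≤ 1.

Yes; width 1.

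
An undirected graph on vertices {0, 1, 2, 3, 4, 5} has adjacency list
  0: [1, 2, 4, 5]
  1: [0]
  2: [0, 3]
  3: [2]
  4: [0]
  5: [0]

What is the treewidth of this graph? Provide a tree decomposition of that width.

Each bag holds 2 vertices, so the decomposition has width 1, which upper-bounds the treewidth. Any graph with an edge has treewidth ≥ 1, and G has the edge 0–2. Combining the bounds, tw(G) = 1.

Treewidth 1.
Bags: B1 = {0, 2}  B2 = {0, 4}  B3 = {0, 1}  B4 = {0, 5}  B5 = {2, 3}
Tree: B1–B2, B1–B3, B1–B4, B1–B5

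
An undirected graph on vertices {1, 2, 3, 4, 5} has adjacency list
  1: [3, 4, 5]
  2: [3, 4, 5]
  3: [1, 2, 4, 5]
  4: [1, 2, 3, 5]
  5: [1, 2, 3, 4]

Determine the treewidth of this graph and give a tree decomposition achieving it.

Treewidth 3.
Bags: B1 = {2, 3, 4, 5}  B2 = {1, 3, 4, 5}
Tree: B1–B2

The largest bag has 4 vertices, giving width 3; this decomposition certifies tw(G) ≤ 3. On the other hand G contains the 4-clique {1, 3, 4, 5}. A clique must lie in a single bag of any decomposition, so no decomposition can have width below 3. The upper and lower bounds meet at 3, so that is the treewidth.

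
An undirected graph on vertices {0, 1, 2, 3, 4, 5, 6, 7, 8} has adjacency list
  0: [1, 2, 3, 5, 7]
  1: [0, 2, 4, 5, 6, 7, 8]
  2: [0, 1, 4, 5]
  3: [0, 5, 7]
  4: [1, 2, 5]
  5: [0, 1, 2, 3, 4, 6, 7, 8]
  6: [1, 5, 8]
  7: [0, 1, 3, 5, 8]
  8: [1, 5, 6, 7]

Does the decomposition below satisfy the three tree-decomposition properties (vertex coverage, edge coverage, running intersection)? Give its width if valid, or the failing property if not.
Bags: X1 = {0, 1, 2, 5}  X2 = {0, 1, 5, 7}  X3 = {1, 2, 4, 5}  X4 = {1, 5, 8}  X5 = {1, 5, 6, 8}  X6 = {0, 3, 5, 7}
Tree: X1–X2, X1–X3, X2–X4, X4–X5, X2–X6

No — edge (7,8) lies in no bag.

A tree decomposition must satisfy three properties: every vertex lies in some bag; for every edge, both endpoints lie together in some bag; and for every vertex, the bags containing it form a connected subtree. Here edge (7,8) lies in no bag, so the decomposition is invalid.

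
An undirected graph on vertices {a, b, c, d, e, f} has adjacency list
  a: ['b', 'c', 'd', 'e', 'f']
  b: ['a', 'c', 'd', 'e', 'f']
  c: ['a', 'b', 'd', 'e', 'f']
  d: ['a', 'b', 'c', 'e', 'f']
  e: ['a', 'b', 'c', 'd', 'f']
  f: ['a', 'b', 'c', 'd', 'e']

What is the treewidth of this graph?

5

A width-5 tree decomposition is:
Bags: B1 = {a, b, c, d, e, f}
Tree: (single bag)
With just one bag of size 6, the width is 6 − 1 = 5, so tw(G) ≤ 5. On the other hand G contains the 6-clique {a, b, c, d, e, f}. A clique must lie in a single bag of any decomposition, so no decomposition can have width below 5. The upper and lower bounds meet at 5, so that is the treewidth.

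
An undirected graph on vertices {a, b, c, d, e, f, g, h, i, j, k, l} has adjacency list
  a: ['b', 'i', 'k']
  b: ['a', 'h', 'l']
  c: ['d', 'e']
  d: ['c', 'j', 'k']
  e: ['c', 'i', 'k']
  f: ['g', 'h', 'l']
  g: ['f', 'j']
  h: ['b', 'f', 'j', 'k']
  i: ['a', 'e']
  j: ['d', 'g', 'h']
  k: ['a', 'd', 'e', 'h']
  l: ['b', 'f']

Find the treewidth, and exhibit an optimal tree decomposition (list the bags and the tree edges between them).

Treewidth 3.
One optimal decomposition is:
Bags: B1 = {c, d, e, i}  B2 = {d, e, i, k}  B3 = {a, d, i, k}  B4 = {a, d, j, k}  B5 = {a, h, j, k}  B6 = {a, b, h, j}  B7 = {b, g, h, j}  B8 = {b, f, g, h}  B9 = {b, f, g, l}
Tree: B1–B2, B2–B3, B3–B4, B4–B5, B5–B6, B6–B7, B7–B8, B8–B9

The largest bag has 4 vertices, giving width 3; this decomposition certifies tw(G) ≤ 3. For the lower bound: the 4 vertex sets {c,e,i}, {d}, {k}, {a,b,h,j} are disjoint, each induces a connected subgraph, and every pair is joined by at least one edge of G. Contracting each set to a single vertex therefore yields K_{4} as a minor, and since treewidth is minor-monotone, tw(G) ≥ tw(K_{4}) = 3. Hence tw(G) = 3 exactly.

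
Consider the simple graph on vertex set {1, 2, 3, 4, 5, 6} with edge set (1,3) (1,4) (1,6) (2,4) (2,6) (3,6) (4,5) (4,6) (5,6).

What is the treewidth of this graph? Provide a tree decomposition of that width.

Each bag holds 3 vertices, so the decomposition has width 2, which upper-bounds the treewidth. For the lower bound, the 3 vertices {1, 3, 6} are pairwise adjacent, and any tree decomposition puts a clique entirely inside one bag — forcing width ≥ 2. Therefore the treewidth is 2.

Treewidth 2.
Bags: B1 = {4, 5, 6}  B2 = {2, 4, 6}  B3 = {1, 4, 6}  B4 = {1, 3, 6}
Tree: B1–B2, B2–B3, B3–B4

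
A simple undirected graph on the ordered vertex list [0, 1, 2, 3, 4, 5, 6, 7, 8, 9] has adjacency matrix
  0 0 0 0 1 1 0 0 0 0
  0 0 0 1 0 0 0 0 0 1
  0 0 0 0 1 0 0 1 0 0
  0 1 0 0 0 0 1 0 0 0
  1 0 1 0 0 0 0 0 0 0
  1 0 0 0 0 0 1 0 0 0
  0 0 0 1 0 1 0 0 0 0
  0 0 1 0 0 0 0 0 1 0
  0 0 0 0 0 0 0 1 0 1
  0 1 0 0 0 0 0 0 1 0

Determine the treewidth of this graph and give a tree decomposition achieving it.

Treewidth 2.
Bags: B1 = {2, 7, 8}  B2 = {2, 4, 8}  B3 = {0, 4, 8}  B4 = {0, 5, 8}  B5 = {5, 6, 8}  B6 = {3, 6, 8}  B7 = {1, 3, 8}  B8 = {1, 8, 9}
Tree: B1–B2, B2–B3, B3–B4, B4–B5, B5–B6, B6–B7, B7–B8

Every bag has size at most 3, so the width is 3 − 1 = 2 and tw(G) ≤ 2. The edges 8–7–2–4–0–5–6–3–1–9–8 form a cycle, so G is not a tree and its treewidth is at least 2. Combining the bounds, tw(G) = 2.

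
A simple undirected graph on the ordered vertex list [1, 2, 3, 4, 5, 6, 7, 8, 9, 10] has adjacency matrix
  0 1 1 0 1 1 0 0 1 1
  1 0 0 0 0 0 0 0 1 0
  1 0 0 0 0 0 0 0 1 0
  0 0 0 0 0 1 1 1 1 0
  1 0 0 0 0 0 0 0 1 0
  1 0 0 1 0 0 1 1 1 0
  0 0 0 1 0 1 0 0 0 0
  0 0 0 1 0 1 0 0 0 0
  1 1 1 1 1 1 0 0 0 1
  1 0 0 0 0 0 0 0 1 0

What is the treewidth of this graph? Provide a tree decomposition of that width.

Treewidth 2.
Bags: B1 = {4, 6, 7}  B2 = {4, 6, 9}  B3 = {1, 6, 9}  B4 = {1, 5, 9}  B5 = {1, 2, 9}  B6 = {1, 3, 9}  B7 = {1, 9, 10}  B8 = {4, 6, 8}
Tree: B1–B2, B2–B3, B3–B4, B4–B5, B5–B6, B3–B7, B2–B8

Every bag has size at most 3, so the width is 3 − 1 = 2 and tw(G) ≤ 2. On the other hand G contains the 3-clique {4, 6, 8}. A clique must lie in a single bag of any decomposition, so no decomposition can have width below 2. Therefore the treewidth is 2.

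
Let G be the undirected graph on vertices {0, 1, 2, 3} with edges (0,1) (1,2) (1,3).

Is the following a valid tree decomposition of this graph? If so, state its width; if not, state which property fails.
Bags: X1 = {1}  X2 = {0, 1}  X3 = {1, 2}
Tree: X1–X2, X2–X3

A tree decomposition must satisfy three properties: every vertex lies in some bag; for every edge, both endpoints lie together in some bag; and for every vertex, the bags containing it form a connected subtree. Here vertex 3 appears in no bag, so the decomposition is invalid.

No — vertex 3 appears in no bag.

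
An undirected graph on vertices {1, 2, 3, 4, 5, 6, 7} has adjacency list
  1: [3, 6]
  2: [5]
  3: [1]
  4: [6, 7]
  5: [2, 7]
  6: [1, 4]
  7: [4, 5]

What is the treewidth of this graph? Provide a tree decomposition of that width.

The largest bag has 2 vertices, giving width 1; this decomposition certifies tw(G) ≤ 1. G has an edge, so its treewidth is at least 1. Hence tw(G) = 1 exactly.

Treewidth 1.
One such decomposition:
Bags: B1 = {2, 5}  B2 = {5, 7}  B3 = {4, 7}  B4 = {4, 6}  B5 = {1, 6}  B6 = {1, 3}
Tree: B1–B2, B2–B3, B3–B4, B4–B5, B5–B6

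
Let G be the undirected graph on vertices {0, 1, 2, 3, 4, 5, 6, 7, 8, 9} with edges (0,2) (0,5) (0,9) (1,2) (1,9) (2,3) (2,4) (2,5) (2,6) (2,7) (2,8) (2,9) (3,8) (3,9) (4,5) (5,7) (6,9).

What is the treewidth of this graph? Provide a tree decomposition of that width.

Every bag has size at most 3, so the width is 3 − 1 = 2 and tw(G) ≤ 2. On the other hand G contains the 3-clique {2, 4, 5}. A clique must lie in a single bag of any decomposition, so no decomposition can have width below 2. The upper and lower bounds meet at 2, so that is the treewidth.

Treewidth 2.
Bags: B1 = {0, 2, 9}  B2 = {0, 2, 5}  B3 = {2, 3, 9}  B4 = {2, 4, 5}  B5 = {2, 3, 8}  B6 = {2, 6, 9}  B7 = {2, 5, 7}  B8 = {1, 2, 9}
Tree: B1–B2, B1–B3, B2–B4, B3–B5, B3–B6, B2–B7, B1–B8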